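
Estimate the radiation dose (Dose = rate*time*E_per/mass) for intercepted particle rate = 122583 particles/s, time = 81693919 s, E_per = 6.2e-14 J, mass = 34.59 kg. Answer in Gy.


Total energy deposited = rate * time * E_per
  = 122583 * 81693919 * 6.2e-14 = 0.6208857 J
Dose = E_total / mass = 0.6208857 / 34.59
Dose = 0.01794986 Gy

0.0179 Gy


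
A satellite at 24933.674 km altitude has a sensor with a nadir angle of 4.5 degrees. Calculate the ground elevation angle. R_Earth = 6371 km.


r = R_E + alt = 31304.6740 km
Law of sines in the satellite / Earth-center / ground-point triangle:
  sin(nadir)/R_E = sin(90 + el)/r  =>  cos(el) = (r/R_E)*sin(nadir)
cos(el) = (31304.6740 / 6371.0000) * sin(4.5 deg) = 0.3855182
el = arccos(0.3855182) = 67.3241 deg
(Earth-central angle = 90 - nadir - el = 18.1759 deg)

67.3241 degrees


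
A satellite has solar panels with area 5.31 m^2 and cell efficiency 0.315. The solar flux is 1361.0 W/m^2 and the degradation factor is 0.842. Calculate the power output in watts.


P = area * eta * S * degradation
P = 5.31 * 0.315 * 1361.0 * 0.842
P = 1916.7933 W

1916.7933 W


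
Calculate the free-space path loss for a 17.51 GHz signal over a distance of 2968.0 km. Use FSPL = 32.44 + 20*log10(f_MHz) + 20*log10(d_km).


f = 17.51 GHz = 17510.0000 MHz
d = 2968.0 km
FSPL = 32.44 + 20*log10(17510.0000) + 20*log10(2968.0)
FSPL = 32.44 + 84.8657 + 69.4493
FSPL = 186.7550 dB

186.7550 dB


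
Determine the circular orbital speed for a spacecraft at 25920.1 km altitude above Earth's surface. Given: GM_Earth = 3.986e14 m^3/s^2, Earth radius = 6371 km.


r = R_E + alt = 6371.0 + 25920.1 = 32291.1000 km = 3.22911e+07 m
v = sqrt(mu/r) = sqrt(3.986e14 / 3.22911e+07) = 3513.3970 m/s = 3.5134 km/s

3.5134 km/s


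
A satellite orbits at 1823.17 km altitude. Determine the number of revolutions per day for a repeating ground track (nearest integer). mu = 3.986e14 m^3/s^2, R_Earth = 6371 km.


r = 8.19417e+06 m
T = 2*pi*sqrt(r^3/mu) = 7381.9088 s = 123.0318 min
revs/day = 1440 / 123.0318 = 11.7043
Rounded: 12 revolutions per day

12 revolutions per day


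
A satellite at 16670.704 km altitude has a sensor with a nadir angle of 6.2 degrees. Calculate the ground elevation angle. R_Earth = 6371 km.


r = R_E + alt = 23041.7040 km
Law of sines in the satellite / Earth-center / ground-point triangle:
  sin(nadir)/R_E = sin(90 + el)/r  =>  cos(el) = (r/R_E)*sin(nadir)
cos(el) = (23041.7040 / 6371.0000) * sin(6.2 deg) = 0.3905963
el = arccos(0.3905963) = 67.0084 deg
(Earth-central angle = 90 - nadir - el = 16.7916 deg)

67.0084 degrees


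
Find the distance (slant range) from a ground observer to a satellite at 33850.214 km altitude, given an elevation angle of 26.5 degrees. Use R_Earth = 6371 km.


h = 33850.214 km, el = 26.5 deg
d = -R_E*sin(el) + sqrt((R_E*sin(el))^2 + 2*R_E*h + h^2)
d = -6371.0000*sin(0.4625123) + sqrt((6371.0000*0.4461978)^2 + 2*6371.0000*33850.214 + 33850.214^2)
d = 36972.3150 km

36972.3150 km


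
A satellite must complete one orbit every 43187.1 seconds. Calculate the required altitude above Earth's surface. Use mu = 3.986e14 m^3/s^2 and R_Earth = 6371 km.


T = 43187.1 s
r = (mu*T^2/(4*pi^2))^(1/3) = (3.986e14 * 43187.1^2 / (4*pi^2))^(1/3)
r = 2.6604915e+07 m = 26604.9153 km
alt = r - R_E = 26604.9153 - 6371 = 20233.9153 km

20233.9153 km


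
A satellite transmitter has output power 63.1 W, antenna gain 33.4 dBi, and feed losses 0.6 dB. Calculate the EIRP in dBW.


Pt = 63.1 W = 18.0003 dBW
EIRP = Pt_dBW + Gt - losses = 18.0003 + 33.4 - 0.6 = 50.8003 dBW

50.8003 dBW


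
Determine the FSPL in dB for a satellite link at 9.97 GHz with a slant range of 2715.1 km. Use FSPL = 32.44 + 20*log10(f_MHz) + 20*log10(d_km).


f = 9.97 GHz = 9970.0000 MHz
d = 2715.1 km
FSPL = 32.44 + 20*log10(9970.0000) + 20*log10(2715.1)
FSPL = 32.44 + 79.9739 + 68.6757
FSPL = 181.0896 dB

181.0896 dB


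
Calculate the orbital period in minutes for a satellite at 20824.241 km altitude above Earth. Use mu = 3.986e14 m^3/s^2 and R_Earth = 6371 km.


r = 27195.2410 km = 2.7195241e+07 m
T = 2*pi*sqrt(r^3/mu) = 2*pi*sqrt(2.0113087e+22 / 3.986e14)
T = 44632.4358 s = 743.8739 min

743.8739 minutes


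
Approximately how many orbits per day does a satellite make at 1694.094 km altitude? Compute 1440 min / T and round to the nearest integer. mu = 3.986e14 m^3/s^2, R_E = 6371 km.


r = 8.065094e+06 m
T = 2*pi*sqrt(r^3/mu) = 7208.1758 s = 120.1363 min
revs/day = 1440 / 120.1363 = 11.9864
Rounded: 12 revolutions per day

12 revolutions per day


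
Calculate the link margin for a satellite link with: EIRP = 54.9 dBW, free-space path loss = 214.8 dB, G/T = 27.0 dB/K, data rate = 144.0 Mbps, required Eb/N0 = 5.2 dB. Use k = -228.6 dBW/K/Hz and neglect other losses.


C/N0 = EIRP - FSPL + G/T - k = 54.9 - 214.8 + 27.0 - (-228.6)
C/N0 = 95.7000 dB-Hz
R_b = 144.0 Mbps = 1.44e+08 bps -> 10*log10(R_b) = 81.5836 dB-Hz
Eb/N0 = C/N0 - 10*log10(R_b) = 95.7000 - 81.5836 = 14.1164 dB
Margin = Eb/N0 - Eb/N0_req = 14.1164 - 5.2 = 8.9164 dB (link closes)

8.9164 dB


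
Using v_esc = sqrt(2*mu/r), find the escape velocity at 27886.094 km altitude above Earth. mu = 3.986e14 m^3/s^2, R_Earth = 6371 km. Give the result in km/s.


r = 6371.0 + 27886.094 = 34257.0940 km = 3.4257094e+07 m
v_esc = sqrt(2*mu/r) = sqrt(2*3.986e14 / 3.4257094e+07)
v_esc = 4824.0121 m/s = 4.8240 km/s

4.8240 km/s


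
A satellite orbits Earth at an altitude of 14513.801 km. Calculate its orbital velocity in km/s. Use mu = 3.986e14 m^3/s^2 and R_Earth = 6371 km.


r = R_E + alt = 6371.0 + 14513.801 = 20884.8010 km = 2.0884801e+07 m
v = sqrt(mu/r) = sqrt(3.986e14 / 2.0884801e+07) = 4368.7126 m/s = 4.3687 km/s

4.3687 km/s


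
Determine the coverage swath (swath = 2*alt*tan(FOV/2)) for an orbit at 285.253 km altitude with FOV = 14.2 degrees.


FOV = 14.2 deg = 0.2478368 rad
swath = 2 * alt * tan(FOV/2) = 2 * 285.253 * tan(0.1239184)
swath = 2 * 285.253 * 0.1245566
swath = 71.0603 km

71.0603 km


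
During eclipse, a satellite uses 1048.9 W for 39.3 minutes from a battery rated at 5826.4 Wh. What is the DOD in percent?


E_used = P * t / 60 = 1048.9 * 39.3 / 60 = 687.0295 Wh
DOD = E_used / E_total * 100 = 687.0295 / 5826.4 * 100
DOD = 11.7917 %

11.7917 %


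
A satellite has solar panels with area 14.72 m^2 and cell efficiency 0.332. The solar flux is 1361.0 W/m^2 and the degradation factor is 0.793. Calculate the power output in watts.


P = area * eta * S * degradation
P = 14.72 * 0.332 * 1361.0 * 0.793
P = 5274.4503 W

5274.4503 W


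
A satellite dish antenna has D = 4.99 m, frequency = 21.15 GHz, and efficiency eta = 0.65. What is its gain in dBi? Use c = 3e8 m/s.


lambda = c/f = 3e8 / 2.115e+10 = 0.0141844 m
G = eta*(pi*D/lambda)^2 = 0.65*(pi*4.99/0.0141844)^2
G = 793948.6732 (linear)
G = 10*log10(793948.6732) = 58.9979 dBi

58.9979 dBi


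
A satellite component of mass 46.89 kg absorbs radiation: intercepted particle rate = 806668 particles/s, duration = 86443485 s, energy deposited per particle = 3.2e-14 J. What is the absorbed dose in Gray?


Total energy deposited = rate * time * E_per
  = 806668 * 86443485 * 3.2e-14 = 2.2314 J
Dose = E_total / mass = 2.2314 / 46.89
Dose = 0.04758793 Gy

0.0476 Gy


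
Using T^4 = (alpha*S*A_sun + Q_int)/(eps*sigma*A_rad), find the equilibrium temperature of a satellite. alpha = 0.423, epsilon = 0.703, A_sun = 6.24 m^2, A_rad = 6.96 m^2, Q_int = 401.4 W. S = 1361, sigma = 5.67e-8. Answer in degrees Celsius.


Numerator = alpha*S*A_sun + Q_int = 0.423*1361*6.24 + 401.4 = 3993.7867 W
Denominator = eps*sigma*A_rad = 0.703*5.67e-8*6.96 = 2.774263e-07 W/K^4
T^4 = 1.4395848e+10 K^4
T = 346.3852 K = 73.2352 C

73.2352 degrees Celsius


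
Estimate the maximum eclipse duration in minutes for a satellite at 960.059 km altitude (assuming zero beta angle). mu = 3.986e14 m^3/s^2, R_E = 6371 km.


r = 7331.0590 km
T = 104.1142 min
Eclipse fraction = arcsin(R_E/r)/pi = arcsin(6371.0000/7331.0590)/pi
= arcsin(0.8690422)/pi = 0.3352641
Eclipse duration = 0.3352641 * 104.1142 = 34.9058 min

34.9058 minutes


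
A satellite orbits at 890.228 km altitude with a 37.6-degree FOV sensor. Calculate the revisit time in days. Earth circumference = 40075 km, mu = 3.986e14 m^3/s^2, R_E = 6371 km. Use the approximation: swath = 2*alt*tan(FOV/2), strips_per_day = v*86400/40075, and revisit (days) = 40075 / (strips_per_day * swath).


swath = 2*890.228*tan(0.3281219) = 606.1167 km
v = sqrt(mu/r) = 7409.0685 m/s = 7.4091 km/s
strips/day = v*86400/40075 = 7.4091*86400/40075 = 15.9736
coverage/day = strips * swath = 15.9736 * 606.1167 = 9681.8878 km
revisit = 40075 / 9681.8878 = 4.1392 days

4.1392 days


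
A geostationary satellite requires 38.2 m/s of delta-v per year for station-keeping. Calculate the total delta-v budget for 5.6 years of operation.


dV = rate * years = 38.2 * 5.6
dV = 213.9200 m/s

213.9200 m/s


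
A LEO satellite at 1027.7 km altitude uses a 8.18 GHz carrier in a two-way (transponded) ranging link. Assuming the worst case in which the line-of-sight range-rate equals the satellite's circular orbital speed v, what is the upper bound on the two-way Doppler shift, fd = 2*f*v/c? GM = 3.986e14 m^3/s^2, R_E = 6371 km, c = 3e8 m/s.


r = 7.3987e+06 m
v = sqrt(mu/r) = 7339.9134 m/s (worst-case radial velocity)
f = 8.18 GHz = 8.18e+09 Hz
fd = 2*f*v/c = 2*8.18e+09*7339.9134/3.0e+08
fd = 400269.9461 Hz

400269.9461 Hz


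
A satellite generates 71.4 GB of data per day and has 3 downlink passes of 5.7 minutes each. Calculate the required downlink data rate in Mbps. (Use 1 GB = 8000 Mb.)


total contact time = 3 * 5.7 * 60 = 1026.0000 s
data = 71.4 GB = 571200.0000 Mb
rate = 571200.0000 / 1026.0000 = 556.7251 Mbps

556.7251 Mbps


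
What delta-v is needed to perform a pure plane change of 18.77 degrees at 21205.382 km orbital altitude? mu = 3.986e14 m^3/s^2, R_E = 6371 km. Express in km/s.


r = 27576.3820 km = 2.7576382e+07 m
V = sqrt(mu/r) = 3801.8940 m/s
di = 18.77 deg = 0.3275983 rad
dV = 2*V*sin(di/2) = 2*3801.8940*sin(0.1637992)
dV = 1239.9320 m/s = 1.2399 km/s

1.2399 km/s


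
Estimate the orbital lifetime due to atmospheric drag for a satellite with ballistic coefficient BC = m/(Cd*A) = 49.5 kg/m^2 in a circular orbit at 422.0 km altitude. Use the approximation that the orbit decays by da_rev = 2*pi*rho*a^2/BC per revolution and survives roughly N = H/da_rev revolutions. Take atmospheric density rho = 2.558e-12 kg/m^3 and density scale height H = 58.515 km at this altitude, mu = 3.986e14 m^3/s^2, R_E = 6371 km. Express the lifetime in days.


a = R_E + alt = 6793.0000 km = 6.793e+06 m
da_rev = 2*pi*rho*a^2/BC = 2*pi*2.558e-12*(6.793e+06)^2/49.5 = 14.982988 m per revolution
N = H/da_rev = 58515.0000 m / 14.982988 m = 3905.4292 revolutions
P = 2*pi*sqrt(a^3/mu) = 5571.9042 s
lifetime = N*P = 3905.4292 * 5571.9042 = 2.1760678e+07 s = 251.8597 days

251.8597 days


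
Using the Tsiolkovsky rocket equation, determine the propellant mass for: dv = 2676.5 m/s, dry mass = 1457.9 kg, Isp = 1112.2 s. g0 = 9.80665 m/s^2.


ve = Isp * g0 = 1112.2 * 9.80665 = 10906.956130 m/s
mass ratio = exp(dv/ve) = exp(2676.5/10906.956130) = 1.27812461
m_prop = m_dry * (mr - 1) = 1457.9 * (1.27812461 - 1)
m_prop = 405.4779 kg

405.4779 kg


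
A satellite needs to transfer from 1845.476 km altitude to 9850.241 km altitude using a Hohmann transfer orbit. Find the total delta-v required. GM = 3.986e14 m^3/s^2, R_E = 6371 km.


r1 = 8216.4760 km = 8.216476e+06 m
r2 = 16221.2410 km = 1.6221241e+07 m
dv1 = sqrt(mu/r1)*(sqrt(2*r2/(r1+r2)) - 1) = 1060.0633 m/s
dv2 = sqrt(mu/r2)*(1 - sqrt(2*r1/(r1+r2))) = 892.1483 m/s
total dv = |dv1| + |dv2| = 1060.0633 + 892.1483 = 1952.2116 m/s = 1.9522 km/s

1.9522 km/s


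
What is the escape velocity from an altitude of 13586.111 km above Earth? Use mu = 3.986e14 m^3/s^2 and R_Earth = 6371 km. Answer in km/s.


r = 6371.0 + 13586.111 = 19957.1110 km = 1.9957111e+07 m
v_esc = sqrt(2*mu/r) = sqrt(2*3.986e14 / 1.9957111e+07)
v_esc = 6320.2580 m/s = 6.3203 km/s

6.3203 km/s


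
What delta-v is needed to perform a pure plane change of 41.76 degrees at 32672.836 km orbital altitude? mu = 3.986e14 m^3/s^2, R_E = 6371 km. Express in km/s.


r = 39043.8360 km = 3.9043836e+07 m
V = sqrt(mu/r) = 3195.1585 m/s
di = 41.76 deg = 0.7288495 rad
dV = 2*V*sin(di/2) = 2*3195.1585*sin(0.3644247)
dV = 2277.5849 m/s = 2.2776 km/s

2.2776 km/s


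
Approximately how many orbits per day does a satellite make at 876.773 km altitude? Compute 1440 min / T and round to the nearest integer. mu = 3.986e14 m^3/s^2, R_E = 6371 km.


r = 7.247773e+06 m
T = 2*pi*sqrt(r^3/mu) = 6140.7030 s = 102.3451 min
revs/day = 1440 / 102.3451 = 14.0701
Rounded: 14 revolutions per day

14 revolutions per day


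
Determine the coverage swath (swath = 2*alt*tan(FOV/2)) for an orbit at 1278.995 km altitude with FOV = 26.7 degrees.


FOV = 26.7 deg = 0.4660029 rad
swath = 2 * alt * tan(FOV/2) = 2 * 1278.995 * tan(0.2330015)
swath = 2 * 1278.995 * 0.2373116
swath = 607.0407 km

607.0407 km


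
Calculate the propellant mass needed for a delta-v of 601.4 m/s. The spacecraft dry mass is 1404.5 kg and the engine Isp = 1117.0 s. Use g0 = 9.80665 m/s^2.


ve = Isp * g0 = 1117.0 * 9.80665 = 10954.028050 m/s
mass ratio = exp(dv/ve) = exp(601.4/10954.028050) = 1.05643727
m_prop = m_dry * (mr - 1) = 1404.5 * (1.05643727 - 1)
m_prop = 79.2661 kg

79.2661 kg


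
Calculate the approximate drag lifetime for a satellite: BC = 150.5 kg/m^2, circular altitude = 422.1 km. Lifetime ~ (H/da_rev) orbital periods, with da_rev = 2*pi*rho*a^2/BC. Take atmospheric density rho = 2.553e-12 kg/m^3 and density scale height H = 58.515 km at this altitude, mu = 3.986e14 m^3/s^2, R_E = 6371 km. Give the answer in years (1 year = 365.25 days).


a = R_E + alt = 6793.1000 km = 6.7931e+06 m
da_rev = 2*pi*rho*a^2/BC = 2*pi*2.553e-12*(6.7931e+06)^2/150.5 = 4.918472 m per revolution
N = H/da_rev = 58515.0000 m / 4.918472 m = 11896.9876 revolutions
P = 2*pi*sqrt(a^3/mu) = 5572.0273 s
lifetime = N*P = 11896.9876 * 5572.0273 = 6.629034e+07 s = 767.2493 days
years = 767.2493 / 365.25 = 2.1006 years

2.1006 years


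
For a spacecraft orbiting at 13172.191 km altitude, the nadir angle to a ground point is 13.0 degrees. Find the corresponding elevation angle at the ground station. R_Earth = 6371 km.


r = R_E + alt = 19543.1910 km
Law of sines in the satellite / Earth-center / ground-point triangle:
  sin(nadir)/R_E = sin(90 + el)/r  =>  cos(el) = (r/R_E)*sin(nadir)
cos(el) = (19543.1910 / 6371.0000) * sin(13.0 deg) = 0.6900426
el = arccos(0.6900426) = 46.3665 deg
(Earth-central angle = 90 - nadir - el = 30.6335 deg)

46.3665 degrees


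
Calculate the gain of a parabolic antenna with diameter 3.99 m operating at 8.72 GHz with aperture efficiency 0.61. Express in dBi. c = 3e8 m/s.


lambda = c/f = 3e8 / 8.72e+09 = 0.03440367 m
G = eta*(pi*D/lambda)^2 = 0.61*(pi*3.99/0.03440367)^2
G = 80977.7736 (linear)
G = 10*log10(80977.7736) = 49.0837 dBi

49.0837 dBi


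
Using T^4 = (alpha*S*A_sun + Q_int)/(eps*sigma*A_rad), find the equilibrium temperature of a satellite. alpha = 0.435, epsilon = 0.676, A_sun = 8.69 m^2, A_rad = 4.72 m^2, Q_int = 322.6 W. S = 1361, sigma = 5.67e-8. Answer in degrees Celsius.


Numerator = alpha*S*A_sun + Q_int = 0.435*1361*8.69 + 322.6 = 5467.3841 W
Denominator = eps*sigma*A_rad = 0.676*5.67e-8*4.72 = 1.8091382e-07 W/K^4
T^4 = 3.0220931e+10 K^4
T = 416.9433 K = 143.7933 C

143.7933 degrees Celsius


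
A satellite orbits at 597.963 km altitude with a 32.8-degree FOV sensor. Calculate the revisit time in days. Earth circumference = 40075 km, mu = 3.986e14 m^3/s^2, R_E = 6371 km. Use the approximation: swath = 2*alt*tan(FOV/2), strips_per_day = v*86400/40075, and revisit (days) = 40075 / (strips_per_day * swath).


swath = 2*597.963*tan(0.286234) = 351.9802 km
v = sqrt(mu/r) = 7562.8340 m/s = 7.5628 km/s
strips/day = v*86400/40075 = 7.5628*86400/40075 = 16.3051
coverage/day = strips * swath = 16.3051 * 351.9802 = 5739.0891 km
revisit = 40075 / 5739.0891 = 6.9828 days

6.9828 days


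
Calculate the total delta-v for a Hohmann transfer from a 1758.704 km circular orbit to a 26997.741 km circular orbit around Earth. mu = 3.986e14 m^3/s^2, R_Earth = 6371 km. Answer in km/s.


r1 = 8129.7040 km = 8.129704e+06 m
r2 = 33368.7410 km = 3.3368741e+07 m
dv1 = sqrt(mu/r1)*(sqrt(2*r2/(r1+r2)) - 1) = 1877.5926 m/s
dv2 = sqrt(mu/r2)*(1 - sqrt(2*r1/(r1+r2))) = 1292.8071 m/s
total dv = |dv1| + |dv2| = 1877.5926 + 1292.8071 = 3170.3998 m/s = 3.1704 km/s

3.1704 km/s


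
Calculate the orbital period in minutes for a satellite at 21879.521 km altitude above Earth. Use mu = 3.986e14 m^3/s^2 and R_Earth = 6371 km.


r = 28250.5210 km = 2.8250521e+07 m
T = 2*pi*sqrt(r^3/mu) = 2*pi*sqrt(2.2546513e+22 / 3.986e14)
T = 47255.3423 s = 787.5890 min

787.5890 minutes


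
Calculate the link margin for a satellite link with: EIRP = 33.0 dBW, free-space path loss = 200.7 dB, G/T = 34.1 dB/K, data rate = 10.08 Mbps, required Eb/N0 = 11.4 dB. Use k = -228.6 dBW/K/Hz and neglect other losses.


C/N0 = EIRP - FSPL + G/T - k = 33.0 - 200.7 + 34.1 - (-228.6)
C/N0 = 95.0000 dB-Hz
R_b = 10.08 Mbps = 1.008e+07 bps -> 10*log10(R_b) = 70.0346 dB-Hz
Eb/N0 = C/N0 - 10*log10(R_b) = 95.0000 - 70.0346 = 24.9654 dB
Margin = Eb/N0 - Eb/N0_req = 24.9654 - 11.4 = 13.5654 dB (link closes)

13.5654 dB


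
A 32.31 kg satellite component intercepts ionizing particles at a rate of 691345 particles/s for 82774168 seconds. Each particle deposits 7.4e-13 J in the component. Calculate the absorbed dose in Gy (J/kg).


Total energy deposited = rate * time * E_per
  = 691345 * 82774168 * 7.4e-13 = 42.3469 J
Dose = E_total / mass = 42.3469 / 32.31
Dose = 1.3106 Gy

1.3106 Gy


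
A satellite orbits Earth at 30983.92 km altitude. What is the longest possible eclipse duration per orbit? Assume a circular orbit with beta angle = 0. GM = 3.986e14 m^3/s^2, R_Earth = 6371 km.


r = 37354.9200 km
T = 1197.5170 min
Eclipse fraction = arcsin(R_E/r)/pi = arcsin(6371.0000/37354.9200)/pi
= arcsin(0.1705532)/pi = 0.05455546
Eclipse duration = 0.05455546 * 1197.5170 = 65.3311 min

65.3311 minutes


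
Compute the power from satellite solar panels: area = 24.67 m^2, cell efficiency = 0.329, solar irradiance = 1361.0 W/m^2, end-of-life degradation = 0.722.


P = area * eta * S * degradation
P = 24.67 * 0.329 * 1361.0 * 0.722
P = 7975.5450 W

7975.5450 W


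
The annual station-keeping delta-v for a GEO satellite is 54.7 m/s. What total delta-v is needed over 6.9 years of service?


dV = rate * years = 54.7 * 6.9
dV = 377.4300 m/s

377.4300 m/s


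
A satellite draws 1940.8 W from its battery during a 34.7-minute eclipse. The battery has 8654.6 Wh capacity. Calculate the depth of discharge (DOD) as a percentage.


E_used = P * t / 60 = 1940.8 * 34.7 / 60 = 1122.4293 Wh
DOD = E_used / E_total * 100 = 1122.4293 / 8654.6 * 100
DOD = 12.9692 %

12.9692 %


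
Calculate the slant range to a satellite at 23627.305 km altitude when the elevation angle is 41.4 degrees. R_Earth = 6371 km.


h = 23627.305 km, el = 41.4 deg
d = -R_E*sin(el) + sqrt((R_E*sin(el))^2 + 2*R_E*h + h^2)
d = -6371.0000*sin(0.7225663) + sqrt((6371.0000*0.6613119)^2 + 2*6371.0000*23627.305 + 23627.305^2)
d = 25401.9787 km

25401.9787 km


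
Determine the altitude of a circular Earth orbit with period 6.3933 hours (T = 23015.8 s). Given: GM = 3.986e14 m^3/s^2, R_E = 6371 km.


T = 23015.8 s
r = (mu*T^2/(4*pi^2))^(1/3) = (3.986e14 * 23015.8^2 / (4*pi^2))^(1/3)
r = 1.7488124e+07 m = 17488.1245 km
alt = r - R_E = 17488.1245 - 6371 = 11117.1245 km

11117.1245 km


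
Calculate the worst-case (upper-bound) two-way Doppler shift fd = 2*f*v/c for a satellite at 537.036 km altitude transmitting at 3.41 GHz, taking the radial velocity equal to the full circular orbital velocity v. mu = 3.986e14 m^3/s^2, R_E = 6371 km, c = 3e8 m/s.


r = 6.908036e+06 m
v = sqrt(mu/r) = 7596.1119 m/s (worst-case radial velocity)
f = 3.41 GHz = 3.41e+09 Hz
fd = 2*f*v/c = 2*3.41e+09*7596.1119/3.0e+08
fd = 172684.9428 Hz

172684.9428 Hz


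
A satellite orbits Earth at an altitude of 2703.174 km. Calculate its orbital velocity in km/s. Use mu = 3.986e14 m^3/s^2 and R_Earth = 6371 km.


r = R_E + alt = 6371.0 + 2703.174 = 9074.1740 km = 9.074174e+06 m
v = sqrt(mu/r) = sqrt(3.986e14 / 9.074174e+06) = 6627.7344 m/s = 6.6277 km/s

6.6277 km/s


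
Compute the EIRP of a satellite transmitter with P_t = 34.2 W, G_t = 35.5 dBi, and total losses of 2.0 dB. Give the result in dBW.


Pt = 34.2 W = 15.3403 dBW
EIRP = Pt_dBW + Gt - losses = 15.3403 + 35.5 - 2.0 = 48.8403 dBW

48.8403 dBW


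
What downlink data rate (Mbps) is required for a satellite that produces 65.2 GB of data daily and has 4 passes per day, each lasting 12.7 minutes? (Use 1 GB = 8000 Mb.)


total contact time = 4 * 12.7 * 60 = 3048.0000 s
data = 65.2 GB = 521600.0000 Mb
rate = 521600.0000 / 3048.0000 = 171.1286 Mbps

171.1286 Mbps


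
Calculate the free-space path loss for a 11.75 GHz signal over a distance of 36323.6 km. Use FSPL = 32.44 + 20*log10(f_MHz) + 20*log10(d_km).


f = 11.75 GHz = 11750.0000 MHz
d = 36323.6 km
FSPL = 32.44 + 20*log10(11750.0000) + 20*log10(36323.6)
FSPL = 32.44 + 81.4008 + 91.2038
FSPL = 205.0445 dB

205.0445 dB


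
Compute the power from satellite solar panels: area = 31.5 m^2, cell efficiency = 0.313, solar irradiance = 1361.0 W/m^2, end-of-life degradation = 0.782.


P = area * eta * S * degradation
P = 31.5 * 0.313 * 1361.0 * 0.782
P = 10493.4856 W

10493.4856 W


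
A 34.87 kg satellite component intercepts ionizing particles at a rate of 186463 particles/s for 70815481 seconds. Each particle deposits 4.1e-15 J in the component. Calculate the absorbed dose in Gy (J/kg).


Total energy deposited = rate * time * E_per
  = 186463 * 70815481 * 4.1e-15 = 0.05413831 J
Dose = E_total / mass = 0.05413831 / 34.87
Dose = 0.001552576 Gy

0.0016 Gy


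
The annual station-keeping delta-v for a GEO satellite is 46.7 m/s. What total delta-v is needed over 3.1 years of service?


dV = rate * years = 46.7 * 3.1
dV = 144.7700 m/s

144.7700 m/s


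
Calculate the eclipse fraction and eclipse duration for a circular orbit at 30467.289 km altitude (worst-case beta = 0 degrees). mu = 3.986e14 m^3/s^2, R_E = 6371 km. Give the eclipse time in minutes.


r = 36838.2890 km
T = 1172.7600 min
Eclipse fraction = arcsin(R_E/r)/pi = arcsin(6371.0000/36838.2890)/pi
= arcsin(0.1729451)/pi = 0.05532831
Eclipse duration = 0.05532831 * 1172.7600 = 64.8868 min

64.8868 minutes


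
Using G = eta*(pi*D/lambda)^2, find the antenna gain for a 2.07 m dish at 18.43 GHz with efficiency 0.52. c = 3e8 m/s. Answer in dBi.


lambda = c/f = 3e8 / 1.843e+10 = 0.01627781 m
G = eta*(pi*D/lambda)^2 = 0.52*(pi*2.07/0.01627781)^2
G = 82995.0022 (linear)
G = 10*log10(82995.0022) = 49.1905 dBi

49.1905 dBi


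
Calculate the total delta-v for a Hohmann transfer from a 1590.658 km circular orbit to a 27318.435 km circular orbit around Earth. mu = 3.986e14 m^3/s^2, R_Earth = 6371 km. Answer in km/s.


r1 = 7961.6580 km = 7.961658e+06 m
r2 = 33689.4350 km = 3.3689435e+07 m
dv1 = sqrt(mu/r1)*(sqrt(2*r2/(r1+r2)) - 1) = 1923.7824 m/s
dv2 = sqrt(mu/r2)*(1 - sqrt(2*r1/(r1+r2))) = 1312.9161 m/s
total dv = |dv1| + |dv2| = 1923.7824 + 1312.9161 = 3236.6985 m/s = 3.2367 km/s

3.2367 km/s


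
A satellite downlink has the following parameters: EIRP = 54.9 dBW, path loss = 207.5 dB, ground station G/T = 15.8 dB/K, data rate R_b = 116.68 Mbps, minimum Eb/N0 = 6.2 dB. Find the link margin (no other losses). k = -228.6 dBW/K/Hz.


C/N0 = EIRP - FSPL + G/T - k = 54.9 - 207.5 + 15.8 - (-228.6)
C/N0 = 91.8000 dB-Hz
R_b = 116.68 Mbps = 1.1668e+08 bps -> 10*log10(R_b) = 80.6700 dB-Hz
Eb/N0 = C/N0 - 10*log10(R_b) = 91.8000 - 80.6700 = 11.1300 dB
Margin = Eb/N0 - Eb/N0_req = 11.1300 - 6.2 = 4.9300 dB (link closes)

4.9300 dB


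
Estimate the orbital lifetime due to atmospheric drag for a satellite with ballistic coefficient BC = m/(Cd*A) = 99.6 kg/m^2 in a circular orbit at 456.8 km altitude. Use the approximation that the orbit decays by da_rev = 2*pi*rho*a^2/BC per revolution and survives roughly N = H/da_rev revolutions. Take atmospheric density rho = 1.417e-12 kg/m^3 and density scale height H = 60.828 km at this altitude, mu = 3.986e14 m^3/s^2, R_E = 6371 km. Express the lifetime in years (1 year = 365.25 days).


a = R_E + alt = 6827.8000 km = 6.8278e+06 m
da_rev = 2*pi*rho*a^2/BC = 2*pi*1.417e-12*(6.8278e+06)^2/99.6 = 4.167273 m per revolution
N = H/da_rev = 60828.0000 m / 4.167273 m = 14596.5956 revolutions
P = 2*pi*sqrt(a^3/mu) = 5614.7757 s
lifetime = N*P = 14596.5956 * 5614.7757 = 8.1956609e+07 s = 948.5719 days
years = 948.5719 / 365.25 = 2.5970 years

2.5970 years


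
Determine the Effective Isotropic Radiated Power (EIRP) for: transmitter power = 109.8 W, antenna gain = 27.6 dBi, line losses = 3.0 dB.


Pt = 109.8 W = 20.4060 dBW
EIRP = Pt_dBW + Gt - losses = 20.4060 + 27.6 - 3.0 = 45.0060 dBW

45.0060 dBW


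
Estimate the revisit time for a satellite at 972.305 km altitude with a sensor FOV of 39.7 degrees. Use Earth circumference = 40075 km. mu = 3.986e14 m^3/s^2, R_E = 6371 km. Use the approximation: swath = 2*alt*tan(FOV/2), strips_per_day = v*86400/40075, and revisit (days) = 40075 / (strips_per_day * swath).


swath = 2*972.305*tan(0.3464479) = 702.0202 km
v = sqrt(mu/r) = 7367.5461 m/s = 7.3675 km/s
strips/day = v*86400/40075 = 7.3675*86400/40075 = 15.8841
coverage/day = strips * swath = 15.8841 * 702.0202 = 11150.9714 km
revisit = 40075 / 11150.9714 = 3.5939 days

3.5939 days


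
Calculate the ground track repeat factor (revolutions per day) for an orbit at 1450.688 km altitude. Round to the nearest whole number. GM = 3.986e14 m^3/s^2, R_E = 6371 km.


r = 7.821688e+06 m
T = 2*pi*sqrt(r^3/mu) = 6884.3343 s = 114.7389 min
revs/day = 1440 / 114.7389 = 12.5502
Rounded: 13 revolutions per day

13 revolutions per day


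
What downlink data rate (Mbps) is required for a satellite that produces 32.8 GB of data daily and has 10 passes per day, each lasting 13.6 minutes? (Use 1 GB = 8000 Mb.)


total contact time = 10 * 13.6 * 60 = 8160.0000 s
data = 32.8 GB = 262400.0000 Mb
rate = 262400.0000 / 8160.0000 = 32.1569 Mbps

32.1569 Mbps


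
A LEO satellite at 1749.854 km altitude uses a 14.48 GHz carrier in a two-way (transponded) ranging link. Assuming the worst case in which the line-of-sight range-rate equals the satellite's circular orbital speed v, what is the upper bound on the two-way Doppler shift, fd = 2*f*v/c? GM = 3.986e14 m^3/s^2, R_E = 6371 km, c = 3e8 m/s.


r = 8.120854e+06 m
v = sqrt(mu/r) = 7005.9623 m/s (worst-case radial velocity)
f = 14.48 GHz = 1.448e+10 Hz
fd = 2*f*v/c = 2*1.448e+10*7005.9623/3.0e+08
fd = 676308.8938 Hz

676308.8938 Hz


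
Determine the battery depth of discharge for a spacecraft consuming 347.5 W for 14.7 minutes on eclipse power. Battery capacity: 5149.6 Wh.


E_used = P * t / 60 = 347.5 * 14.7 / 60 = 85.1375 Wh
DOD = E_used / E_total * 100 = 85.1375 / 5149.6 * 100
DOD = 1.6533 %

1.6533 %


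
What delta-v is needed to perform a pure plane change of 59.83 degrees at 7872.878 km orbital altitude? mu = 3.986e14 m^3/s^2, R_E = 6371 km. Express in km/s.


r = 14243.8780 km = 1.4243878e+07 m
V = sqrt(mu/r) = 5289.9860 m/s
di = 59.83 deg = 1.0442 rad
dV = 2*V*sin(di/2) = 2*5289.9860*sin(0.5221152)
dV = 5276.3873 m/s = 5.2764 km/s

5.2764 km/s


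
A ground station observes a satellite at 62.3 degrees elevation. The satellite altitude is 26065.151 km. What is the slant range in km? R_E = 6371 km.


h = 26065.151 km, el = 62.3 deg
d = -R_E*sin(el) + sqrt((R_E*sin(el))^2 + 2*R_E*h + h^2)
d = -6371.0000*sin(1.0873) + sqrt((6371.0000*0.8853936)^2 + 2*6371.0000*26065.151 + 26065.151^2)
d = 26659.8284 km

26659.8284 km


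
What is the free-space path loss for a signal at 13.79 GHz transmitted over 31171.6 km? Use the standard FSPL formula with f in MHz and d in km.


f = 13.79 GHz = 13790.0000 MHz
d = 31171.6 km
FSPL = 32.44 + 20*log10(13790.0000) + 20*log10(31171.6)
FSPL = 32.44 + 82.7913 + 89.8752
FSPL = 205.1065 dB

205.1065 dB


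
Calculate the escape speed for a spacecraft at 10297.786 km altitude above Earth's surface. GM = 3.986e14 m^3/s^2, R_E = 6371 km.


r = 6371.0 + 10297.786 = 16668.7860 km = 1.6668786e+07 m
v_esc = sqrt(2*mu/r) = sqrt(2*3.986e14 / 1.6668786e+07)
v_esc = 6915.6286 m/s = 6.9156 km/s

6.9156 km/s


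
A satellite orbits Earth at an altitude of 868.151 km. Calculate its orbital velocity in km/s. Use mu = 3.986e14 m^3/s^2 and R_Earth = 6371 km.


r = R_E + alt = 6371.0 + 868.151 = 7239.1510 km = 7.239151e+06 m
v = sqrt(mu/r) = sqrt(3.986e14 / 7.239151e+06) = 7420.3575 m/s = 7.4204 km/s

7.4204 km/s


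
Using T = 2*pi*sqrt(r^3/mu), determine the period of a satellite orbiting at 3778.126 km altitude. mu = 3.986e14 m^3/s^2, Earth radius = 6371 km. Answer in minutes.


r = 10149.1260 km = 1.0149126e+07 m
T = 2*pi*sqrt(r^3/mu) = 2*pi*sqrt(1.0454083e+21 / 3.986e14)
T = 10175.4632 s = 169.5911 min

169.5911 minutes


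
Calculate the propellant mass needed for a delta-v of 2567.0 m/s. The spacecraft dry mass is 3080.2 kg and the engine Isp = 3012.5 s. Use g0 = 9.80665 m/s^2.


ve = Isp * g0 = 3012.5 * 9.80665 = 29542.533125 m/s
mass ratio = exp(dv/ve) = exp(2567.0/29542.533125) = 1.09077851
m_prop = m_dry * (mr - 1) = 3080.2 * (1.09077851 - 1)
m_prop = 279.6160 kg

279.6160 kg


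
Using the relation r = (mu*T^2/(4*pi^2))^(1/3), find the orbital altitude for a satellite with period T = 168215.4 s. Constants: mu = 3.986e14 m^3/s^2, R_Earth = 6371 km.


T = 168215.4 s
r = (mu*T^2/(4*pi^2))^(1/3) = (3.986e14 * 168215.4^2 / (4*pi^2))^(1/3)
r = 6.5862218e+07 m = 65862.2183 km
alt = r - R_E = 65862.2183 - 6371 = 59491.2183 km

59491.2183 km


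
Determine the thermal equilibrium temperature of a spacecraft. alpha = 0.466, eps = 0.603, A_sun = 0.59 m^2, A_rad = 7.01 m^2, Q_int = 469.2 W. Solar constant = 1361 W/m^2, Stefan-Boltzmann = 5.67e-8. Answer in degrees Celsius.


Numerator = alpha*S*A_sun + Q_int = 0.466*1361*0.59 + 469.2 = 843.3933 W
Denominator = eps*sigma*A_rad = 0.603*5.67e-8*7.01 = 2.396726e-07 W/K^4
T^4 = 3.5189393e+09 K^4
T = 243.5583 K = -29.5917 C

-29.5917 degrees Celsius


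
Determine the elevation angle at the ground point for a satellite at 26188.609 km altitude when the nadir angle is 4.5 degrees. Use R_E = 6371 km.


r = R_E + alt = 32559.6090 km
Law of sines in the satellite / Earth-center / ground-point triangle:
  sin(nadir)/R_E = sin(90 + el)/r  =>  cos(el) = (r/R_E)*sin(nadir)
cos(el) = (32559.6090 / 6371.0000) * sin(4.5 deg) = 0.4009728
el = arccos(0.4009728) = 66.3610 deg
(Earth-central angle = 90 - nadir - el = 19.1390 deg)

66.3610 degrees


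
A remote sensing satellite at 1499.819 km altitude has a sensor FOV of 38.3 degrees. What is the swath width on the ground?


FOV = 38.3 deg = 0.6684611 rad
swath = 2 * alt * tan(FOV/2) = 2 * 1499.819 * tan(0.3342306)
swath = 2 * 1499.819 * 0.3472586
swath = 1041.6502 km

1041.6502 km


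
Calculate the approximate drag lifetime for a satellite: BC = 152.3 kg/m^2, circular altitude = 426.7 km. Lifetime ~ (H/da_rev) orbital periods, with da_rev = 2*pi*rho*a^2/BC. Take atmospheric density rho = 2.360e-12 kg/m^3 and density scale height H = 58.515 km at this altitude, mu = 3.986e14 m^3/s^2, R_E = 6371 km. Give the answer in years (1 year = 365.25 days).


a = R_E + alt = 6797.7000 km = 6.7977e+06 m
da_rev = 2*pi*rho*a^2/BC = 2*pi*2.360e-12*(6.7977e+06)^2/152.3 = 4.499000 m per revolution
N = H/da_rev = 58515.0000 m / 4.499000 m = 13006.2247 revolutions
P = 2*pi*sqrt(a^3/mu) = 5577.6879 s
lifetime = N*P = 13006.2247 * 5577.6879 = 7.2544663e+07 s = 839.6373 days
years = 839.6373 / 365.25 = 2.2988 years

2.2988 years


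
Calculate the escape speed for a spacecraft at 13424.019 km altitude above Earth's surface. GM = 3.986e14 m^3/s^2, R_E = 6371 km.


r = 6371.0 + 13424.019 = 19795.0190 km = 1.9795019e+07 m
v_esc = sqrt(2*mu/r) = sqrt(2*3.986e14 / 1.9795019e+07)
v_esc = 6346.0821 m/s = 6.3461 km/s

6.3461 km/s


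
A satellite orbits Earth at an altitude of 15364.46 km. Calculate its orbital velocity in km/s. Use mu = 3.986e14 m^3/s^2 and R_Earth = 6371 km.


r = R_E + alt = 6371.0 + 15364.46 = 21735.4600 km = 2.173546e+07 m
v = sqrt(mu/r) = sqrt(3.986e14 / 2.173546e+07) = 4282.3704 m/s = 4.2824 km/s

4.2824 km/s


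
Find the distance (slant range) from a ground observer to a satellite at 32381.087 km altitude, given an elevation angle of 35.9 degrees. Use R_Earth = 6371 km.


h = 32381.087 km, el = 35.9 deg
d = -R_E*sin(el) + sqrt((R_E*sin(el))^2 + 2*R_E*h + h^2)
d = -6371.0000*sin(0.6265732) + sqrt((6371.0000*0.5863724)^2 + 2*6371.0000*32381.087 + 32381.087^2)
d = 34671.1305 km

34671.1305 km


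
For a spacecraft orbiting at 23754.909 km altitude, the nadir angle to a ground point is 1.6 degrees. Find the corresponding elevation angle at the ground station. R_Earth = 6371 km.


r = R_E + alt = 30125.9090 km
Law of sines in the satellite / Earth-center / ground-point triangle:
  sin(nadir)/R_E = sin(90 + el)/r  =>  cos(el) = (r/R_E)*sin(nadir)
cos(el) = (30125.9090 / 6371.0000) * sin(1.6 deg) = 0.1320303
el = arccos(0.1320303) = 82.4131 deg
(Earth-central angle = 90 - nadir - el = 5.9869 deg)

82.4131 degrees


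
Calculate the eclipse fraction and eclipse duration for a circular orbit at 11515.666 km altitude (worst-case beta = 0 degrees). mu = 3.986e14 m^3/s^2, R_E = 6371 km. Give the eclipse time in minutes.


r = 17886.6660 km
T = 396.7839 min
Eclipse fraction = arcsin(R_E/r)/pi = arcsin(6371.0000/17886.6660)/pi
= arcsin(0.3561871)/pi = 0.1159234
Eclipse duration = 0.1159234 * 396.7839 = 45.9966 min

45.9966 minutes


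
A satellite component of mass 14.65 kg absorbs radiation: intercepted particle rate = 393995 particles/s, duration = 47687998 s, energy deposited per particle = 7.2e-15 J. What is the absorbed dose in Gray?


Total energy deposited = rate * time * E_per
  = 393995 * 47687998 * 7.2e-15 = 0.1352796 J
Dose = E_total / mass = 0.1352796 / 14.65
Dose = 0.009234102 Gy

0.0092 Gy


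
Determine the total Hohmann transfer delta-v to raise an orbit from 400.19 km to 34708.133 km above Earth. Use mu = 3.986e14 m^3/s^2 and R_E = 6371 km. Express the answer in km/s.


r1 = 6771.1900 km = 6.77119e+06 m
r2 = 41079.1330 km = 4.1079133e+07 m
dv1 = sqrt(mu/r1)*(sqrt(2*r2/(r1+r2)) - 1) = 2381.0609 m/s
dv2 = sqrt(mu/r2)*(1 - sqrt(2*r1/(r1+r2))) = 1457.8449 m/s
total dv = |dv1| + |dv2| = 2381.0609 + 1457.8449 = 3838.9059 m/s = 3.8389 km/s

3.8389 km/s


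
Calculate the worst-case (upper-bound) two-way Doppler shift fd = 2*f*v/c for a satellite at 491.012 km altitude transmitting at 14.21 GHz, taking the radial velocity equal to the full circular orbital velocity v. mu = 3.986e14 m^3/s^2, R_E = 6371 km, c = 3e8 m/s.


r = 6.862012e+06 m
v = sqrt(mu/r) = 7621.5431 m/s (worst-case radial velocity)
f = 14.21 GHz = 1.421e+10 Hz
fd = 2*f*v/c = 2*1.421e+10*7621.5431/3.0e+08
fd = 722014.1841 Hz

722014.1841 Hz


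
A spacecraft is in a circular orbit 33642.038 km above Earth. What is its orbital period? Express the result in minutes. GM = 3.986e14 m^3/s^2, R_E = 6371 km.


r = 40013.0380 km = 4.0013038e+07 m
T = 2*pi*sqrt(r^3/mu) = 2*pi*sqrt(6.4062603e+22 / 3.986e14)
T = 79655.0860 s = 1327.5848 min

1327.5848 minutes


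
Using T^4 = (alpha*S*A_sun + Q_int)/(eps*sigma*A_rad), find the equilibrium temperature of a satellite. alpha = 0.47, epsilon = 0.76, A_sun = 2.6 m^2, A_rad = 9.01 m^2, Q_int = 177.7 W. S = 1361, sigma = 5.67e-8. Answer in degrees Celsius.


Numerator = alpha*S*A_sun + Q_int = 0.47*1361*2.6 + 177.7 = 1840.8420 W
Denominator = eps*sigma*A_rad = 0.76*5.67e-8*9.01 = 3.8825892e-07 W/K^4
T^4 = 4.7412742e+09 K^4
T = 262.4060 K = -10.7440 C

-10.7440 degrees Celsius


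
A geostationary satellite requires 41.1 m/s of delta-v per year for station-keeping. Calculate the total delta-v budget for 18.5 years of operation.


dV = rate * years = 41.1 * 18.5
dV = 760.3500 m/s

760.3500 m/s


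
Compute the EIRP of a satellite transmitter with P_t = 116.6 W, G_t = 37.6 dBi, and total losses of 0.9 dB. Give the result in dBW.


Pt = 116.6 W = 20.6670 dBW
EIRP = Pt_dBW + Gt - losses = 20.6670 + 37.6 - 0.9 = 57.3670 dBW

57.3670 dBW


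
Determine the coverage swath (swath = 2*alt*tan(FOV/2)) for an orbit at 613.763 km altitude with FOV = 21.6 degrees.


FOV = 21.6 deg = 0.3769911 rad
swath = 2 * alt * tan(FOV/2) = 2 * 613.763 * tan(0.1884956)
swath = 2 * 613.763 * 0.1907602
swath = 234.1631 km

234.1631 km


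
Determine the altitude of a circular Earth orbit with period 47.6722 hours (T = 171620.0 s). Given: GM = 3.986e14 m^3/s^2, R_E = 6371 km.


T = 171620.0 s
r = (mu*T^2/(4*pi^2))^(1/3) = (3.986e14 * 171620.0^2 / (4*pi^2))^(1/3)
r = 6.6747927e+07 m = 66747.9273 km
alt = r - R_E = 66747.9273 - 6371 = 60376.9273 km

60376.9273 km


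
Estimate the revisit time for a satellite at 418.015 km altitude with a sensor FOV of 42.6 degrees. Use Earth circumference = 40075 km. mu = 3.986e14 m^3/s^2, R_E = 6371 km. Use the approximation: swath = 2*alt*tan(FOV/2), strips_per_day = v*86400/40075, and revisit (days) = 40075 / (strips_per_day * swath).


swath = 2*418.015*tan(0.3717551) = 325.9545 km
v = sqrt(mu/r) = 7662.4078 m/s = 7.6624 km/s
strips/day = v*86400/40075 = 7.6624*86400/40075 = 16.5198
coverage/day = strips * swath = 16.5198 * 325.9545 = 5384.7113 km
revisit = 40075 / 5384.7113 = 7.4424 days

7.4424 days


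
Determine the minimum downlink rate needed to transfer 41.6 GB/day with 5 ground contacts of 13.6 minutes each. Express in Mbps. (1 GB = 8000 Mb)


total contact time = 5 * 13.6 * 60 = 4080.0000 s
data = 41.6 GB = 332800.0000 Mb
rate = 332800.0000 / 4080.0000 = 81.5686 Mbps

81.5686 Mbps


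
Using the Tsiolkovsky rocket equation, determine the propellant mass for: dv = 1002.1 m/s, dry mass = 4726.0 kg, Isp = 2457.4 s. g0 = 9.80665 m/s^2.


ve = Isp * g0 = 2457.4 * 9.80665 = 24098.861710 m/s
mass ratio = exp(dv/ve) = exp(1002.1/24098.861710) = 1.04245955
m_prop = m_dry * (mr - 1) = 4726.0 * (1.04245955 - 1)
m_prop = 200.6639 kg

200.6639 kg


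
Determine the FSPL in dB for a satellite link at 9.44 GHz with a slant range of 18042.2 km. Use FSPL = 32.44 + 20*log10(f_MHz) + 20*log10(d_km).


f = 9.44 GHz = 9440.0000 MHz
d = 18042.2 km
FSPL = 32.44 + 20*log10(9440.0000) + 20*log10(18042.2)
FSPL = 32.44 + 79.4994 + 85.1258
FSPL = 197.0652 dB

197.0652 dB


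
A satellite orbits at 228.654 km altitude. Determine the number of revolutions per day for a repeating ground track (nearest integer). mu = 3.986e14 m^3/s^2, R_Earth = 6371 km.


r = 6.599654e+06 m
T = 2*pi*sqrt(r^3/mu) = 5335.7193 s = 88.9287 min
revs/day = 1440 / 88.9287 = 16.1928
Rounded: 16 revolutions per day

16 revolutions per day


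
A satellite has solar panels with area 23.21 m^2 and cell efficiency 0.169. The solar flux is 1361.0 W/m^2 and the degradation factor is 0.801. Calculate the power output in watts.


P = area * eta * S * degradation
P = 23.21 * 0.169 * 1361.0 * 0.801
P = 4276.1456 W

4276.1456 W


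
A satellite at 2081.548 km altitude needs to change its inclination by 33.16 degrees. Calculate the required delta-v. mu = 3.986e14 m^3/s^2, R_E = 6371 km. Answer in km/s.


r = 8452.5480 km = 8.452548e+06 m
V = sqrt(mu/r) = 6867.1230 m/s
di = 33.16 deg = 0.5787512 rad
dV = 2*V*sin(di/2) = 2*6867.1230*sin(0.2893756)
dV = 3919.1197 m/s = 3.9191 km/s

3.9191 km/s


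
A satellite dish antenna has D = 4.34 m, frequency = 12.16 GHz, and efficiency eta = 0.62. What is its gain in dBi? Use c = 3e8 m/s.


lambda = c/f = 3e8 / 1.216e+10 = 0.02467105 m
G = eta*(pi*D/lambda)^2 = 0.62*(pi*4.34/0.02467105)^2
G = 189363.1783 (linear)
G = 10*log10(189363.1783) = 52.7730 dBi

52.7730 dBi
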